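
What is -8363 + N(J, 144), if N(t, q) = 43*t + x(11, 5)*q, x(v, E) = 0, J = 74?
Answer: -5181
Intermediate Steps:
N(t, q) = 43*t (N(t, q) = 43*t + 0*q = 43*t + 0 = 43*t)
-8363 + N(J, 144) = -8363 + 43*74 = -8363 + 3182 = -5181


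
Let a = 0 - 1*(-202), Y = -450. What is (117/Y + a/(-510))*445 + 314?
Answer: 11243/510 ≈ 22.045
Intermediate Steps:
a = 202 (a = 0 + 202 = 202)
(117/Y + a/(-510))*445 + 314 = (117/(-450) + 202/(-510))*445 + 314 = (117*(-1/450) + 202*(-1/510))*445 + 314 = (-13/50 - 101/255)*445 + 314 = -1673/2550*445 + 314 = -148897/510 + 314 = 11243/510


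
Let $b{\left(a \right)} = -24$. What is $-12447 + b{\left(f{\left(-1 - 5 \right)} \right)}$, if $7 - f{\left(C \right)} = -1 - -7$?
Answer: $-12471$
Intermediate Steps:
$f{\left(C \right)} = 1$ ($f{\left(C \right)} = 7 - \left(-1 - -7\right) = 7 - \left(-1 + 7\right) = 7 - 6 = 1$)
$-12447 + b{\left(f{\left(-1 - 5 \right)} \right)} = -12447 - 24 = -12471$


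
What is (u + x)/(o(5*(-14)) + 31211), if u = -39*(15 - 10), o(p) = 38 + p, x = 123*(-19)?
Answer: -844/10393 ≈ -0.081208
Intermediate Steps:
x = -2337
u = -195 (u = -39*5 = -195)
(u + x)/(o(5*(-14)) + 31211) = (-195 - 2337)/((38 + 5*(-14)) + 31211) = -2532/((38 - 70) + 31211) = -2532/(-32 + 31211) = -2532/31179 = -2532*1/31179 = -844/10393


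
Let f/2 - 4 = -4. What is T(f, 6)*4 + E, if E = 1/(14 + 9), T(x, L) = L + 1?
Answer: 645/23 ≈ 28.043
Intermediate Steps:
f = 0 (f = 8 + 2*(-4) = 8 - 8 = 0)
T(x, L) = 1 + L
E = 1/23 ≈ 0.043478
T(f, 6)*4 + E = (1 + 6)*4 + 1/23 = 7*4 + 1/23 = 28 + 1/23 = 645/23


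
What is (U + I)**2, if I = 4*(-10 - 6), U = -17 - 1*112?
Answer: 37249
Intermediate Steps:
U = -129 (U = -17 - 112 = -129)
I = -64 (I = 4*(-16) = -64)
(U + I)**2 = (-129 - 64)**2 = (-193)**2 = 37249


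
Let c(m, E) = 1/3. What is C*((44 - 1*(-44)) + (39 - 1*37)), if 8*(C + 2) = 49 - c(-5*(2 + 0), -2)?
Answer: 735/2 ≈ 367.50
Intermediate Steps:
c(m, E) = ⅓
C = 49/12 (C = -2 + (49 - 1*⅓)/8 = -2 + (49 - ⅓)/8 = -2 + (⅛)*(146/3) = -2 + 73/12 = 49/12 ≈ 4.0833)
C*((44 - 1*(-44)) + (39 - 1*37)) = 49*((44 - 1*(-44)) + (39 - 1*37))/12 = 49*((44 + 44) + (39 - 37))/12 = 49*(88 + 2)/12 = (49/12)*90 = 735/2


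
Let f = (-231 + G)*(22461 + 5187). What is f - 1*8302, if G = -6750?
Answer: -193018990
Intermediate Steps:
f = -193010688 (f = (-231 - 6750)*(22461 + 5187) = -6981*27648 = -193010688)
f - 1*8302 = -193010688 - 1*8302 = -193010688 - 8302 = -193018990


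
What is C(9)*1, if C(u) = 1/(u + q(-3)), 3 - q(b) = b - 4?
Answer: 1/19 ≈ 0.052632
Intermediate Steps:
q(b) = 7 - b (q(b) = 3 - (b - 4) = 3 - (-4 + b) = 3 + (4 - b) = 7 - b)
C(u) = 1/(10 + u) (C(u) = 1/(u + (7 - 1*(-3))) = 1/(u + (7 + 3)) = 1/(u + 10) = 1/(10 + u))
C(9)*1 = 1/(10 + 9) = 1/19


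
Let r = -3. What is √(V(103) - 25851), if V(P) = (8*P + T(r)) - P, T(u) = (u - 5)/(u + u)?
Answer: I*√226158/3 ≈ 158.52*I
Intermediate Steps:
T(u) = (-5 + u)/(2*u) (T(u) = (-5 + u)/((2*u)) = (-5 + u)*(1/(2*u)) = (-5 + u)/(2*u))
V(P) = 4/3 + 7*P (V(P) = (8*P + (½)*(-5 - 3)/(-3)) - P = (8*P + (½)*(-⅓)*(-8)) - P = (8*P + 4/3) - P = (4/3 + 8*P) - P = 4/3 + 7*P)
√(V(103) - 25851) = √((4/3 + 7*103) - 25851) = √((4/3 + 721) - 25851) = √(2167/3 - 25851) = √(-75386/3) = I*√226158/3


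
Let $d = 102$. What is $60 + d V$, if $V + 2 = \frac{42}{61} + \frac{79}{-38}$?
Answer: $- \frac{331269}{1159} \approx -285.82$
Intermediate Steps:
$V = - \frac{7859}{2318}$ ($V = -2 + \left(\frac{42}{61} + \frac{79}{-38}\right) = -2 + \left(42 \cdot \frac{1}{61} + 79 \left(- \frac{1}{38}\right)\right) = -2 + \left(\frac{42}{61} - \frac{79}{38}\right) = -2 - \frac{3223}{2318} = - \frac{7859}{2318} \approx -3.3904$)
$60 + d V = 60 + 102 \left(- \frac{7859}{2318}\right) = 60 - \frac{400809}{1159} = - \frac{331269}{1159}$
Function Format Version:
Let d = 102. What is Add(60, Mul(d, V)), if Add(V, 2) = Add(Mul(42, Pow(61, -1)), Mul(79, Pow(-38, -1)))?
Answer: Rational(-331269, 1159) ≈ -285.82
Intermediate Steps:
V = Rational(-7859, 2318) (V = Add(-2, Add(Mul(42, Pow(61, -1)), Mul(79, Pow(-38, -1)))) = Add(-2, Add(Mul(42, Rational(1, 61)), Mul(79, Rational(-1, 38)))) = Add(-2, Add(Rational(42, 61), Rational(-79, 38))) = Add(-2, Rational(-3223, 2318)) = Rational(-7859, 2318) ≈ -3.3904)
Add(60, Mul(d, V)) = Add(60, Mul(102, Rational(-7859, 2318))) = Add(60, Rational(-400809, 1159)) = Rational(-331269, 1159)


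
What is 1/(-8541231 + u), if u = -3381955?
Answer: -1/11923186 ≈ -8.3870e-8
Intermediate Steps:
1/(-8541231 + u) = 1/(-8541231 - 3381955) = 1/(-11923186) = -1/11923186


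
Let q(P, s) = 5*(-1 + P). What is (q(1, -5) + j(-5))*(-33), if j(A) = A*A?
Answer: -825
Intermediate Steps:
q(P, s) = -5 + 5*P
j(A) = A²
(q(1, -5) + j(-5))*(-33) = ((-5 + 5*1) + (-5)²)*(-33) = ((-5 + 5) + 25)*(-33) = (0 + 25)*(-33) = 25*(-33) = -825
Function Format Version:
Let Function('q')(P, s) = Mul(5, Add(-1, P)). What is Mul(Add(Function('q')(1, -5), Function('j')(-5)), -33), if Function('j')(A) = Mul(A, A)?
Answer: -825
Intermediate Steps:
Function('q')(P, s) = Add(-5, Mul(5, P))
Function('j')(A) = Pow(A, 2)
Mul(Add(Function('q')(1, -5), Function('j')(-5)), -33) = Mul(Add(Add(-5, Mul(5, 1)), Pow(-5, 2)), -33) = Mul(Add(Add(-5, 5), 25), -33) = Mul(Add(0, 25), -33) = Mul(25, -33) = -825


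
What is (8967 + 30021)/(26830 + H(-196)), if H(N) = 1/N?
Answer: 2547216/1752893 ≈ 1.4531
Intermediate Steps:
(8967 + 30021)/(26830 + H(-196)) = (8967 + 30021)/(26830 + 1/(-196)) = 38988/(26830 - 1/196) = 38988/(5258679/196) = 38988*(196/5258679) = 2547216/1752893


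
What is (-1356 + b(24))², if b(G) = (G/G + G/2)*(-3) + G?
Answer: 1879641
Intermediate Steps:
b(G) = -3 - G/2 (b(G) = (1 + G*(½))*(-3) + G = (1 + G/2)*(-3) + G = (-3 - 3*G/2) + G = -3 - G/2)
(-1356 + b(24))² = (-1356 + (-3 - ½*24))² = (-1356 + (-3 - 12))² = (-1356 - 15)² = (-1371)² = 1879641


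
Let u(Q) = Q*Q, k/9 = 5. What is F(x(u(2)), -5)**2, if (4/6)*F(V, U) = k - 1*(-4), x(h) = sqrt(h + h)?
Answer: 21609/4 ≈ 5402.3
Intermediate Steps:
k = 45 (k = 9*5 = 45)
u(Q) = Q**2
x(h) = sqrt(2)*sqrt(h) (x(h) = sqrt(2*h) = sqrt(2)*sqrt(h))
F(V, U) = 147/2 (F(V, U) = 3*(45 - 1*(-4))/2 = 3*(45 + 4)/2 = (3/2)*49 = 147/2)
F(x(u(2)), -5)**2 = (147/2)**2 = 21609/4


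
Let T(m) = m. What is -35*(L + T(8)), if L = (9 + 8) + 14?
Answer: -1365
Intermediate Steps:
L = 31 (L = 17 + 14 = 31)
-35*(L + T(8)) = -35*(31 + 8) = -35*39 = -1365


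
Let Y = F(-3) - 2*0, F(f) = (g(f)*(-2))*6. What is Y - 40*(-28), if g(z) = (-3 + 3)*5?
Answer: 1120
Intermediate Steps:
g(z) = 0 (g(z) = 0*5 = 0)
F(f) = 0 (F(f) = (0*(-2))*6 = 0*6 = 0)
Y = 0 (Y = 0 - 2*0 = 0 + 0 = 0)
Y - 40*(-28) = 0 - 40*(-28) = 0 + 1120 = 1120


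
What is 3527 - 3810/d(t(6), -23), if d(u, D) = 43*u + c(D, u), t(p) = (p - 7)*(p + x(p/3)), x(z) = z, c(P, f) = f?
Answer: 622657/176 ≈ 3537.8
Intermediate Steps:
t(p) = 4*p*(-7 + p)/3 (t(p) = (p - 7)*(p + p/3) = (-7 + p)*(p + p*(⅓)) = (-7 + p)*(p + p/3) = (-7 + p)*(4*p/3) = 4*p*(-7 + p)/3)
d(u, D) = 44*u (d(u, D) = 43*u + u = 44*u)
3527 - 3810/d(t(6), -23) = 3527 - 3810*1/(352*(-7 + 6)) = 3527 - 3810/(44*((4/3)*6*(-1))) = 3527 - 3810/(44*(-8)) = 3527 - 3810/(-352) = 3527 - 3810*(-1/352) = 3527 + 1905/176 = 622657/176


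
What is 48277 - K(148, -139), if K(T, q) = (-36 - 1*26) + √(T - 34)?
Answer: 48339 - √114 ≈ 48328.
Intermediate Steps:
K(T, q) = -62 + √(-34 + T) (K(T, q) = (-36 - 26) + √(-34 + T) = -62 + √(-34 + T))
48277 - K(148, -139) = 48277 - (-62 + √(-34 + 148)) = 48277 - (-62 + √114) = 48277 + (62 - √114) = 48339 - √114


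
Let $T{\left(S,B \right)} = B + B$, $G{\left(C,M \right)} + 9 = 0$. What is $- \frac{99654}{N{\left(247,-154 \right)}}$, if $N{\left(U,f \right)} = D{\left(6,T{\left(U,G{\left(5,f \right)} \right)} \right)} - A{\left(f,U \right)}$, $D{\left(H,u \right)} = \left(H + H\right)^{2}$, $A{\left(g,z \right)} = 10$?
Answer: $- \frac{49827}{67} \approx -743.69$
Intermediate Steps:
$G{\left(C,M \right)} = -9$ ($G{\left(C,M \right)} = -9 + 0 = -9$)
$T{\left(S,B \right)} = 2 B$
$D{\left(H,u \right)} = 4 H^{2}$ ($D{\left(H,u \right)} = \left(2 H\right)^{2} = 4 H^{2}$)
$N{\left(U,f \right)} = 134$ ($N{\left(U,f \right)} = 4 \cdot 6^{2} - 10 = 4 \cdot 36 - 10 = 144 - 10 = 134$)
$- \frac{99654}{N{\left(247,-154 \right)}} = - \frac{99654}{134} = \left(-99654\right) \frac{1}{134} = - \frac{49827}{67}$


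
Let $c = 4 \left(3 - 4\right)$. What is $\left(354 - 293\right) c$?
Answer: $-244$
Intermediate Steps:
$c = -4$ ($c = 4 \left(-1\right) = -4$)
$\left(354 - 293\right) c = \left(354 - 293\right) \left(-4\right) = 61 \left(-4\right) = -244$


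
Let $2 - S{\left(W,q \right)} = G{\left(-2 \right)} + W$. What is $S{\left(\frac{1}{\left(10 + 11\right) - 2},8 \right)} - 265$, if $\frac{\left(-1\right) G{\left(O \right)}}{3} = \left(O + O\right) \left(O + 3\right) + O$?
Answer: $- \frac{5340}{19} \approx -281.05$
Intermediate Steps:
$G{\left(O \right)} = - 3 O - 6 O \left(3 + O\right)$ ($G{\left(O \right)} = - 3 \left(\left(O + O\right) \left(O + 3\right) + O\right) = - 3 \left(2 O \left(3 + O\right) + O\right) = - 3 \left(O + 2 O \left(3 + O\right)\right) = - 3 O - 6 O \left(3 + O\right)$)
$S{\left(W,q \right)} = -16 - W$ ($S{\left(W,q \right)} = 2 - \left(\left(-3\right) \left(-2\right) \left(7 + 2 \left(-2\right)\right) + W\right) = 2 - \left(\left(-3\right) \left(-2\right) \left(7 - 4\right) + W\right) = 2 - \left(\left(-3\right) \left(-2\right) 3 + W\right) = 2 - \left(18 + W\right) = -16 - W$)
$S{\left(\frac{1}{\left(10 + 11\right) - 2},8 \right)} - 265 = \left(-16 - \frac{1}{\left(10 + 11\right) - 2}\right) - 265 = \left(-16 - \frac{1}{21 - 2}\right) - 265 = \left(-16 - \frac{1}{19}\right) - 265 = - \frac{305}{19} - 265 = - \frac{5340}{19}$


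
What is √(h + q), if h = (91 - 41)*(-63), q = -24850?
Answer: 20*I*√70 ≈ 167.33*I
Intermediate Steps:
h = -3150 (h = 50*(-63) = -3150)
√(h + q) = √(-3150 - 24850) = √(-28000) = 20*I*√70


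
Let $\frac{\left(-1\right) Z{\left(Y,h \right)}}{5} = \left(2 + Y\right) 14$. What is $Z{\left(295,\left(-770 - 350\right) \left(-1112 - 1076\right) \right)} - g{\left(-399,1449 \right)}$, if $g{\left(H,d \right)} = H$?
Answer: $-20391$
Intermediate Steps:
$Z{\left(Y,h \right)} = -140 - 70 Y$ ($Z{\left(Y,h \right)} = - 5 \left(2 + Y\right) 14 = - 5 \left(28 + 14 Y\right) = -140 - 70 Y$)
$Z{\left(295,\left(-770 - 350\right) \left(-1112 - 1076\right) \right)} - g{\left(-399,1449 \right)} = \left(-140 - 20650\right) - -399 = \left(-140 - 20650\right) + 399 = -20790 + 399 = -20391$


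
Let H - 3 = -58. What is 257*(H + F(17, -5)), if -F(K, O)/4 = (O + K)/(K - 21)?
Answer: -11051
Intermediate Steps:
F(K, O) = -4*(K + O)/(-21 + K) (F(K, O) = -4*(O + K)/(K - 21) = -4*(K + O)/(-21 + K))
H = -55 (H = 3 - 58 = -55)
257*(H + F(17, -5)) = 257*(-55 + 4*(-1*17 - 1*(-5))/(-21 + 17)) = 257*(-55 + 4*(-17 + 5)/(-4)) = 257*(-55 + 4*(-¼)*(-12)) = 257*(-55 + 12) = 257*(-43) = -11051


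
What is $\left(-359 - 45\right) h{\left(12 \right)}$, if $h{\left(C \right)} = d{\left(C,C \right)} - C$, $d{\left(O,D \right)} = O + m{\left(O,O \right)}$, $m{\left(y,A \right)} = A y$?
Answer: $-58176$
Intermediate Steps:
$d{\left(O,D \right)} = O + O^{2}$ ($d{\left(O,D \right)} = O + O O = O + O^{2}$)
$h{\left(C \right)} = - C + C \left(1 + C\right)$ ($h{\left(C \right)} = C \left(1 + C\right) - C = - C + C \left(1 + C\right)$)
$\left(-359 - 45\right) h{\left(12 \right)} = \left(-359 - 45\right) 12^{2} = \left(-359 - 45\right) 144 = \left(-404\right) 144 = -58176$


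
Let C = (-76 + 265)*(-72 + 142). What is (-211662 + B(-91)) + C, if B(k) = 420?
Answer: -198012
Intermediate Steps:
C = 13230 (C = 189*70 = 13230)
(-211662 + B(-91)) + C = (-211662 + 420) + 13230 = -211242 + 13230 = -198012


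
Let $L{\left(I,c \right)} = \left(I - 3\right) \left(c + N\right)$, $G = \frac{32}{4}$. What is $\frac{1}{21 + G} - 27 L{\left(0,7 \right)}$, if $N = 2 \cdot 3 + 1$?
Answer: $\frac{32887}{29} \approx 1134.0$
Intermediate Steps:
$G = 8$ ($G = 32 \cdot \frac{1}{4} = 8$)
$N = 7$ ($N = 6 + 1 = 7$)
$L{\left(I,c \right)} = \left(-3 + I\right) \left(7 + c\right)$ ($L{\left(I,c \right)} = \left(I - 3\right) \left(c + 7\right) = \left(-3 + I\right) \left(7 + c\right)$)
$\frac{1}{21 + G} - 27 L{\left(0,7 \right)} = \frac{1}{21 + 8} - 27 \left(-21 - 21 + 7 \cdot 0 + 0 \cdot 7\right) = \frac{1}{29} - 27 \left(-21 - 21 + 0 + 0\right) = \frac{1}{29} - -1134 = \frac{1}{29} + 1134 = \frac{32887}{29}$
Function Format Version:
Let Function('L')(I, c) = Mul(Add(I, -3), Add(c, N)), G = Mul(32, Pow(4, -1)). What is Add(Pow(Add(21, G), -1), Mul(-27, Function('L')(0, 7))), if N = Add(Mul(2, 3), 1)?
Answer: Rational(32887, 29) ≈ 1134.0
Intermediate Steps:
G = 8 (G = Mul(32, Rational(1, 4)) = 8)
N = 7 (N = Add(6, 1) = 7)
Function('L')(I, c) = Mul(Add(-3, I), Add(7, c)) (Function('L')(I, c) = Mul(Add(I, -3), Add(c, 7)) = Mul(Add(-3, I), Add(7, c)))
Add(Pow(Add(21, G), -1), Mul(-27, Function('L')(0, 7))) = Add(Pow(Add(21, 8), -1), Mul(-27, Add(-21, Mul(-3, 7), Mul(7, 0), Mul(0, 7)))) = Add(Pow(29, -1), Mul(-27, Add(-21, -21, 0, 0))) = Add(Rational(1, 29), Mul(-27, -42)) = Add(Rational(1, 29), 1134) = Rational(32887, 29)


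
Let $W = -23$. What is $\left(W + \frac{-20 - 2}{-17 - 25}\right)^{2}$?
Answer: $\frac{222784}{441} \approx 505.18$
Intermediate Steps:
$\left(W + \frac{-20 - 2}{-17 - 25}\right)^{2} = \left(-23 + \frac{-20 - 2}{-17 - 25}\right)^{2} = \left(-23 - \frac{22}{-42}\right)^{2} = \left(-23 - - \frac{11}{21}\right)^{2} = \left(-23 + \frac{11}{21}\right)^{2} = \left(- \frac{472}{21}\right)^{2} = \frac{222784}{441}$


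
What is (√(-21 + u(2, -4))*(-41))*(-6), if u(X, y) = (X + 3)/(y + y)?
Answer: 123*I*√346/2 ≈ 1144.0*I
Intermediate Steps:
u(X, y) = (3 + X)/(2*y) (u(X, y) = (3 + X)/((2*y)) = (3 + X)*(1/(2*y)) = (3 + X)/(2*y))
(√(-21 + u(2, -4))*(-41))*(-6) = (√(-21 + (½)*(3 + 2)/(-4))*(-41))*(-6) = (√(-21 + (½)*(-¼)*5)*(-41))*(-6) = (√(-21 - 5/8)*(-41))*(-6) = (√(-173/8)*(-41))*(-6) = ((I*√346/4)*(-41))*(-6) = -41*I*√346/4*(-6) = 123*I*√346/2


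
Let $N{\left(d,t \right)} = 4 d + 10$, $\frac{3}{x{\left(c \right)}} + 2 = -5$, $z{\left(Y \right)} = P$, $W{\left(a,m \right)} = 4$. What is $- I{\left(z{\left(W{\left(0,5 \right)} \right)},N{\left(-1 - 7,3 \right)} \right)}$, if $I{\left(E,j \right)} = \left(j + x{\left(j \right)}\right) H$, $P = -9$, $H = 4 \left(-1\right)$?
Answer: $- \frac{628}{7} \approx -89.714$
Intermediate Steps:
$H = -4$
$z{\left(Y \right)} = -9$
$x{\left(c \right)} = - \frac{3}{7}$ ($x{\left(c \right)} = \frac{3}{-2 - 5} = \frac{3}{-7} = 3 \left(- \frac{1}{7}\right) = - \frac{3}{7}$)
$N{\left(d,t \right)} = 10 + 4 d$
$I{\left(E,j \right)} = \frac{12}{7} - 4 j$ ($I{\left(E,j \right)} = \left(j - \frac{3}{7}\right) \left(-4\right) = \left(- \frac{3}{7} + j\right) \left(-4\right) = \frac{12}{7} - 4 j$)
$- I{\left(z{\left(W{\left(0,5 \right)} \right)},N{\left(-1 - 7,3 \right)} \right)} = - (\frac{12}{7} - 4 \left(10 + 4 \left(-1 - 7\right)\right)) = - (\frac{12}{7} - 4 \left(10 + 4 \left(-8\right)\right)) = - (\frac{12}{7} - 4 \left(10 - 32\right)) = - (\frac{12}{7} - -88) = - (\frac{12}{7} + 88) = \left(-1\right) \frac{628}{7} = - \frac{628}{7}$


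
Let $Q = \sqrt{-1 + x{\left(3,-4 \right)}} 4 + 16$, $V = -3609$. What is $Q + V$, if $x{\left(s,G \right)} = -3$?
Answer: $-3593 + 8 i \approx -3593.0 + 8.0 i$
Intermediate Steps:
$Q = 16 + 8 i$ ($Q = \sqrt{-1 - 3} \cdot 4 + 16 = \sqrt{-4} \cdot 4 + 16 = 2 i 4 + 16 = 8 i + 16 = 16 + 8 i \approx 16.0 + 8.0 i$)
$Q + V = \left(16 + 8 i\right) - 3609 = -3593 + 8 i$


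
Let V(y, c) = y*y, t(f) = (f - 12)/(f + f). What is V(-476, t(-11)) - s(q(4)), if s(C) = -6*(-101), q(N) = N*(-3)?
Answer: 225970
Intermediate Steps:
t(f) = (-12 + f)/(2*f) (t(f) = (-12 + f)/((2*f)) = (-12 + f)*(1/(2*f)) = (-12 + f)/(2*f))
V(y, c) = y**2
q(N) = -3*N
s(C) = 606
V(-476, t(-11)) - s(q(4)) = (-476)**2 - 1*606 = 226576 - 606 = 225970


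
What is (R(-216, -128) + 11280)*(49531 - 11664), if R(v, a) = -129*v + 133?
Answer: 1487302159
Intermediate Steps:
R(v, a) = 133 - 129*v
(R(-216, -128) + 11280)*(49531 - 11664) = ((133 - 129*(-216)) + 11280)*(49531 - 11664) = ((133 + 27864) + 11280)*37867 = (27997 + 11280)*37867 = 39277*37867 = 1487302159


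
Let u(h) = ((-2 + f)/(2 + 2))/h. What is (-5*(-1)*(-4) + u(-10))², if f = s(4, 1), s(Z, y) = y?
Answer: 638401/1600 ≈ 399.00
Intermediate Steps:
f = 1
u(h) = -1/(4*h) (u(h) = ((-2 + 1)/(2 + 2))/h = (-1/4)/h = (-1*¼)/h = -1/(4*h))
(-5*(-1)*(-4) + u(-10))² = (-5*(-1)*(-4) - ¼/(-10))² = (5*(-4) - ¼*(-⅒))² = (-20 + 1/40)² = (-799/40)² = 638401/1600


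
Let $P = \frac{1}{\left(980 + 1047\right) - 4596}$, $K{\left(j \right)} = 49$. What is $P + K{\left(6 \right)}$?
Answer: $\frac{125880}{2569} \approx 49.0$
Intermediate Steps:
$P = - \frac{1}{2569}$ ($P = \frac{1}{2027 - 4596} = \frac{1}{-2569} = - \frac{1}{2569} \approx -0.00038926$)
$P + K{\left(6 \right)} = - \frac{1}{2569} + 49 = \frac{125880}{2569}$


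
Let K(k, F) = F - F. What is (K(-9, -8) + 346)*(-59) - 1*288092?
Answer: -308506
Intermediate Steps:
K(k, F) = 0
(K(-9, -8) + 346)*(-59) - 1*288092 = (0 + 346)*(-59) - 1*288092 = 346*(-59) - 288092 = -20414 - 288092 = -308506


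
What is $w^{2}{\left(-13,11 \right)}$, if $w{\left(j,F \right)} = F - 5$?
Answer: $36$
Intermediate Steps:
$w{\left(j,F \right)} = -5 + F$ ($w{\left(j,F \right)} = F - 5 = -5 + F$)
$w^{2}{\left(-13,11 \right)} = \left(-5 + 11\right)^{2} = 6^{2} = 36$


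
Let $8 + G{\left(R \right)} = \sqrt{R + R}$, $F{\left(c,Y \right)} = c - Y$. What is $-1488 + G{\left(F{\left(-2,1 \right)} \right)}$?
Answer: $-1496 + i \sqrt{6} \approx -1496.0 + 2.4495 i$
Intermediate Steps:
$G{\left(R \right)} = -8 + \sqrt{2} \sqrt{R}$ ($G{\left(R \right)} = -8 + \sqrt{R + R} = -8 + \sqrt{2 R} = -8 + \sqrt{2} \sqrt{R}$)
$-1488 + G{\left(F{\left(-2,1 \right)} \right)} = -1488 - \left(8 - \sqrt{2} \sqrt{-2 - 1}\right) = -1488 - \left(8 - \sqrt{2} \sqrt{-3}\right) = -1488 - \left(8 - \sqrt{2} i \sqrt{3}\right) = -1488 - \left(8 - i \sqrt{6}\right) = -1496 + i \sqrt{6}$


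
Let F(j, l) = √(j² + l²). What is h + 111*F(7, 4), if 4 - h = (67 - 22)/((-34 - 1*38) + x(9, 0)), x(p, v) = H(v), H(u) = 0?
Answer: 37/8 + 111*√65 ≈ 899.54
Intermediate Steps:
x(p, v) = 0
h = 37/8 (h = 4 - (67 - 22)/((-34 - 1*38) + 0) = 4 - 45/((-34 - 38) + 0) = 4 - 45/(-72 + 0) = 4 - 45/(-72) = 4 - 45*(-1)/72 = 4 - 1*(-5/8) = 4 + 5/8 = 37/8 ≈ 4.6250)
h + 111*F(7, 4) = 37/8 + 111*√(7² + 4²) = 37/8 + 111*√(49 + 16) = 37/8 + 111*√65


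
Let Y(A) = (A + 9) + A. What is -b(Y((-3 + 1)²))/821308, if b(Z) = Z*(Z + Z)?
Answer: -289/410654 ≈ -0.00070376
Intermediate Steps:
Y(A) = 9 + 2*A (Y(A) = (9 + A) + A = 9 + 2*A)
b(Z) = 2*Z² (b(Z) = Z*(2*Z) = 2*Z²)
-b(Y((-3 + 1)²))/821308 = -2*(9 + 2*(-3 + 1)²)²/821308 = -2*(9 + 2*(-2)²)²*(1/821308) = -2*(9 + 2*4)²*(1/821308) = -2*(9 + 8)²*(1/821308) = -2*17²*(1/821308) = -2*289*(1/821308) = -1*578*(1/821308) = -578*1/821308 = -289/410654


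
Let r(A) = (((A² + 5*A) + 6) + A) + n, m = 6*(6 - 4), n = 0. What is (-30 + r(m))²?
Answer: 36864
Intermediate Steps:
m = 12 (m = 6*2 = 12)
r(A) = 6 + A² + 6*A (r(A) = (((A² + 5*A) + 6) + A) + 0 = ((6 + A² + 5*A) + A) + 0 = (6 + A² + 6*A) + 0 = 6 + A² + 6*A)
(-30 + r(m))² = (-30 + (6 + 12² + 6*12))² = (-30 + (6 + 144 + 72))² = (-30 + 222)² = 192² = 36864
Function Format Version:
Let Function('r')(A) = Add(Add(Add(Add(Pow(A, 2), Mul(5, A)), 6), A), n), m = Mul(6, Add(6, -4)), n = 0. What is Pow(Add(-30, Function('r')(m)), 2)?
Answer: 36864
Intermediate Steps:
m = 12 (m = Mul(6, 2) = 12)
Function('r')(A) = Add(6, Pow(A, 2), Mul(6, A)) (Function('r')(A) = Add(Add(Add(Add(Pow(A, 2), Mul(5, A)), 6), A), 0) = Add(Add(Add(6, Pow(A, 2), Mul(5, A)), A), 0) = Add(Add(6, Pow(A, 2), Mul(6, A)), 0) = Add(6, Pow(A, 2), Mul(6, A)))
Pow(Add(-30, Function('r')(m)), 2) = Pow(Add(-30, Add(6, Pow(12, 2), Mul(6, 12))), 2) = Pow(Add(-30, Add(6, 144, 72)), 2) = Pow(Add(-30, 222), 2) = Pow(192, 2) = 36864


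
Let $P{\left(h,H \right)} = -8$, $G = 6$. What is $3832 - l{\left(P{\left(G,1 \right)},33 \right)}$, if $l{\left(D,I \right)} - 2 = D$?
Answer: $3838$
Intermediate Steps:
$l{\left(D,I \right)} = 2 + D$
$3832 - l{\left(P{\left(G,1 \right)},33 \right)} = 3832 - \left(2 - 8\right) = 3832 - -6 = 3832 + 6 = 3838$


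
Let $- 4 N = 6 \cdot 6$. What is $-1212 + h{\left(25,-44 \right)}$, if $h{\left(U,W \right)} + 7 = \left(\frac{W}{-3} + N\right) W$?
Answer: $- \frac{4405}{3} \approx -1468.3$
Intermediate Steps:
$N = -9$ ($N = - \frac{6 \cdot 6}{4} = \left(- \frac{1}{4}\right) 36 = -9$)
$h{\left(U,W \right)} = -7 + W \left(-9 - \frac{W}{3}\right)$ ($h{\left(U,W \right)} = -7 + \left(\frac{W}{-3} - 9\right) W = -7 + \left(W \left(- \frac{1}{3}\right) - 9\right) W = -7 + \left(- \frac{W}{3} - 9\right) W = -7 + \left(-9 - \frac{W}{3}\right) W = -7 + W \left(-9 - \frac{W}{3}\right)$)
$-1212 + h{\left(25,-44 \right)} = -1212 - \left(-389 + \frac{1936}{3}\right) = -1212 - \frac{769}{3} = - \frac{4405}{3}$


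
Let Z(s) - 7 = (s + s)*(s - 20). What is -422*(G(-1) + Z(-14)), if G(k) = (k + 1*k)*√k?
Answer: -404698 + 844*I ≈ -4.047e+5 + 844.0*I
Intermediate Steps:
G(k) = 2*k^(3/2) (G(k) = (k + k)*√k = (2*k)*√k = 2*k^(3/2))
Z(s) = 7 + 2*s*(-20 + s) (Z(s) = 7 + (s + s)*(s - 20) = 7 + (2*s)*(-20 + s) = 7 + 2*s*(-20 + s))
-422*(G(-1) + Z(-14)) = -422*(2*(-1)^(3/2) + (7 - 40*(-14) + 2*(-14)²)) = -422*(2*(-I) + (7 + 560 + 2*196)) = -422*(-2*I + (7 + 560 + 392)) = -422*(-2*I + 959) = -422*(959 - 2*I) = -404698 + 844*I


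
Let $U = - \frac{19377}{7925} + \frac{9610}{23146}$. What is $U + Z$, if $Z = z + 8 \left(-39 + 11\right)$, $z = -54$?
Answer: $- \frac{25683225346}{91716025} \approx -280.03$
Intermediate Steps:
$U = - \frac{186170396}{91716025}$ ($U = \left(-19377\right) \frac{1}{7925} + 9610 \cdot \frac{1}{23146} = - \frac{19377}{7925} + \frac{4805}{11573} = - \frac{186170396}{91716025} \approx -2.0299$)
$Z = -278$ ($Z = -54 + 8 \left(-39 + 11\right) = -54 + 8 \left(-28\right) = -54 - 224 = -278$)
$U + Z = - \frac{186170396}{91716025} - 278 = - \frac{25683225346}{91716025}$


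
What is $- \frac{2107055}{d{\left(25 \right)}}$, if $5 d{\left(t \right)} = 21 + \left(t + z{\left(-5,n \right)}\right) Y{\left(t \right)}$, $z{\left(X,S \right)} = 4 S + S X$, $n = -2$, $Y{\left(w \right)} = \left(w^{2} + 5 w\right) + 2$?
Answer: $- \frac{421411}{813} \approx -518.34$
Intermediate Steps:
$Y{\left(w \right)} = 2 + w^{2} + 5 w$
$d{\left(t \right)} = \frac{21}{5} + \frac{\left(2 + t\right) \left(2 + t^{2} + 5 t\right)}{5}$ ($d{\left(t \right)} = \frac{21 + \left(t - 2 \left(4 - 5\right)\right) \left(2 + t^{2} + 5 t\right)}{5} = \frac{21 + \left(t - -2\right) \left(2 + t^{2} + 5 t\right)}{5} = \frac{21 + \left(t + 2\right) \left(2 + t^{2} + 5 t\right)}{5} = \frac{21 + \left(2 + t\right) \left(2 + t^{2} + 5 t\right)}{5} = \frac{21}{5} + \frac{\left(2 + t\right) \left(2 + t^{2} + 5 t\right)}{5}$)
$- \frac{2107055}{d{\left(25 \right)}} = - \frac{2107055}{5 + \frac{25^{3}}{5} + \frac{7 \cdot 25^{2}}{5} + \frac{12}{5} \cdot 25} = - \frac{2107055}{5 + \frac{1}{5} \cdot 15625 + \frac{7}{5} \cdot 625 + 60} = - \frac{2107055}{5 + 3125 + 875 + 60} = - \frac{2107055}{4065} = \left(-2107055\right) \frac{1}{4065} = - \frac{421411}{813}$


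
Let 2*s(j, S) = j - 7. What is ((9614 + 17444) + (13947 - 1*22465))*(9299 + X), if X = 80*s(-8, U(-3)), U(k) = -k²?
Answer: 161279460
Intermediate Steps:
s(j, S) = -7/2 + j/2 (s(j, S) = (j - 7)/2 = (-7 + j)/2 = -7/2 + j/2)
X = -600 (X = 80*(-7/2 + (½)*(-8)) = 80*(-7/2 - 4) = 80*(-15/2) = -600)
((9614 + 17444) + (13947 - 1*22465))*(9299 + X) = ((9614 + 17444) + (13947 - 1*22465))*(9299 - 600) = (27058 + (13947 - 22465))*8699 = (27058 - 8518)*8699 = 18540*8699 = 161279460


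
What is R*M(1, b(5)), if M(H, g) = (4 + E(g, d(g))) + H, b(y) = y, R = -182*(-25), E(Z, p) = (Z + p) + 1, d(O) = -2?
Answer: 40950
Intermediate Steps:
E(Z, p) = 1 + Z + p
R = 4550
M(H, g) = 3 + H + g (M(H, g) = (4 + (1 + g - 2)) + H = (4 + (-1 + g)) + H = (3 + g) + H = 3 + H + g)
R*M(1, b(5)) = 4550*(3 + 1 + 5) = 4550*9 = 40950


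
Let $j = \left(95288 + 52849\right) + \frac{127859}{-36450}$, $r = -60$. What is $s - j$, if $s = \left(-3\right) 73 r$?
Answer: $- \frac{4920512791}{36450} \approx -1.3499 \cdot 10^{5}$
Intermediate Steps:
$s = 13140$ ($s = \left(-3\right) 73 \left(-60\right) = \left(-219\right) \left(-60\right) = 13140$)
$j = \frac{5399465791}{36450}$ ($j = 148137 + 127859 \left(- \frac{1}{36450}\right) = 148137 - \frac{127859}{36450} = \frac{5399465791}{36450} \approx 1.4813 \cdot 10^{5}$)
$s - j = 13140 - \frac{5399465791}{36450} = - \frac{4920512791}{36450}$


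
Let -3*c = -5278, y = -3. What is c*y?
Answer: -5278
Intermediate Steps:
c = 5278/3 (c = -⅓*(-5278) = 5278/3 ≈ 1759.3)
c*y = (5278/3)*(-3) = -5278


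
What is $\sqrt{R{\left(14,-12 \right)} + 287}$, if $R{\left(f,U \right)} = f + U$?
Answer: $17$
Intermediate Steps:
$R{\left(f,U \right)} = U + f$
$\sqrt{R{\left(14,-12 \right)} + 287} = \sqrt{\left(-12 + 14\right) + 287} = \sqrt{2 + 287} = \sqrt{289} = 17$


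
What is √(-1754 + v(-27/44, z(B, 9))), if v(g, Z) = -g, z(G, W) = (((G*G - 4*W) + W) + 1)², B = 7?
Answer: I*√848639/22 ≈ 41.873*I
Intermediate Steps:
z(G, W) = (1 + G² - 3*W)² (z(G, W) = (((G² - 4*W) + W) + 1)² = ((G² - 3*W) + 1)² = (1 + G² - 3*W)²)
√(-1754 + v(-27/44, z(B, 9))) = √(-1754 - (-27)/44) = √(-1754 - 1*(-27/44)) = √(-1754 + 27/44) = √(-77149/44) = I*√848639/22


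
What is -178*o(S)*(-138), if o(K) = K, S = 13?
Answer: 319332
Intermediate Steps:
-178*o(S)*(-138) = -178*13*(-138) = -2314*(-138) = 319332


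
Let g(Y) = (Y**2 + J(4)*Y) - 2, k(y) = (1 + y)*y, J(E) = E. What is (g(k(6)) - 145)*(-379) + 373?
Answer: -676142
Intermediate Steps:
k(y) = y*(1 + y)
g(Y) = -2 + Y**2 + 4*Y (g(Y) = (Y**2 + 4*Y) - 2 = -2 + Y**2 + 4*Y)
(g(k(6)) - 145)*(-379) + 373 = ((-2 + (6*(1 + 6))**2 + 4*(6*(1 + 6))) - 145)*(-379) + 373 = ((-2 + (6*7)**2 + 4*(6*7)) - 145)*(-379) + 373 = ((-2 + 42**2 + 4*42) - 145)*(-379) + 373 = ((-2 + 1764 + 168) - 145)*(-379) + 373 = (1930 - 145)*(-379) + 373 = 1785*(-379) + 373 = -676515 + 373 = -676142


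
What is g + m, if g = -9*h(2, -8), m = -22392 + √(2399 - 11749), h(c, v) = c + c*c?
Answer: -22446 + 5*I*√374 ≈ -22446.0 + 96.695*I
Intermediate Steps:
h(c, v) = c + c²
m = -22392 + 5*I*√374 (m = -22392 + √(-9350) = -22392 + 5*I*√374 ≈ -22392.0 + 96.695*I)
g = -54 (g = -18*(1 + 2) = -18*3 = -9*6 = -54)
g + m = -54 + (-22392 + 5*I*√374) = -22446 + 5*I*√374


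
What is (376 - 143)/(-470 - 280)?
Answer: -233/750 ≈ -0.31067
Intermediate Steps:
(376 - 143)/(-470 - 280) = 233/(-750) = 233*(-1/750) = -233/750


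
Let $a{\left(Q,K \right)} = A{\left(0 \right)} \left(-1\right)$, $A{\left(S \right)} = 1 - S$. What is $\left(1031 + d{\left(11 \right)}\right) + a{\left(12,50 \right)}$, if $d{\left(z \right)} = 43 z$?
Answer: $1503$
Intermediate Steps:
$a{\left(Q,K \right)} = -1$ ($a{\left(Q,K \right)} = \left(1 - 0\right) \left(-1\right) = \left(1 + 0\right) \left(-1\right) = 1 \left(-1\right) = -1$)
$\left(1031 + d{\left(11 \right)}\right) + a{\left(12,50 \right)} = \left(1031 + 43 \cdot 11\right) - 1 = \left(1031 + 473\right) - 1 = 1504 - 1 = 1503$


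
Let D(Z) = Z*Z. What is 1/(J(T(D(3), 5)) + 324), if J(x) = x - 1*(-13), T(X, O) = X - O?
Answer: 1/341 ≈ 0.0029326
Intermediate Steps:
D(Z) = Z²
J(x) = 13 + x (J(x) = x + 13 = 13 + x)
1/(J(T(D(3), 5)) + 324) = 1/((13 + (3² - 1*5)) + 324) = 1/((13 + (9 - 5)) + 324) = 1/((13 + 4) + 324) = 1/(17 + 324) = 1/341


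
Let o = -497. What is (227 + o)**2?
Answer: 72900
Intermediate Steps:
(227 + o)**2 = (227 - 497)**2 = (-270)**2 = 72900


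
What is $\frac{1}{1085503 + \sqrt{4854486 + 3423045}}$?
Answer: $\frac{1085503}{1178308485478} - \frac{\sqrt{8277531}}{1178308485478} \approx 9.188 \cdot 10^{-7}$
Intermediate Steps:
$\frac{1}{1085503 + \sqrt{4854486 + 3423045}} = \frac{1}{1085503 + \sqrt{8277531}}$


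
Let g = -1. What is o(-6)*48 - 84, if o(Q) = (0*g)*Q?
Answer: -84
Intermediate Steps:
o(Q) = 0 (o(Q) = (0*(-1))*Q = 0*Q = 0)
o(-6)*48 - 84 = 0*48 - 84 = 0 - 84 = -84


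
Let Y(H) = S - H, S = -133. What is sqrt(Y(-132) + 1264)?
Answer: sqrt(1263) ≈ 35.539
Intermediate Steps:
Y(H) = -133 - H
sqrt(Y(-132) + 1264) = sqrt((-133 - 1*(-132)) + 1264) = sqrt((-133 + 132) + 1264) = sqrt(-1 + 1264) = sqrt(1263)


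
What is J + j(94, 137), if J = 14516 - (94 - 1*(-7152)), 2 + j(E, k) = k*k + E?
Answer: 26131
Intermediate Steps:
j(E, k) = -2 + E + k² (j(E, k) = -2 + (k*k + E) = -2 + (k² + E) = -2 + (E + k²) = -2 + E + k²)
J = 7270 (J = 14516 - (94 + 7152) = 14516 - 1*7246 = 14516 - 7246 = 7270)
J + j(94, 137) = 7270 + (-2 + 94 + 137²) = 7270 + (-2 + 94 + 18769) = 7270 + 18861 = 26131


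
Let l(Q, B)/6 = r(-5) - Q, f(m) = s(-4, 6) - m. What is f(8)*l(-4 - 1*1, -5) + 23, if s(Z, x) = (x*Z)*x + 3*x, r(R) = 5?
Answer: -8017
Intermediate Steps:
s(Z, x) = 3*x + Z*x² (s(Z, x) = (Z*x)*x + 3*x = Z*x² + 3*x = 3*x + Z*x²)
f(m) = -126 - m (f(m) = 6*(3 - 4*6) - m = 6*(3 - 24) - m = 6*(-21) - m = -126 - m)
l(Q, B) = 30 - 6*Q (l(Q, B) = 6*(5 - Q) = 30 - 6*Q)
f(8)*l(-4 - 1*1, -5) + 23 = (-126 - 1*8)*(30 - 6*(-4 - 1*1)) + 23 = (-126 - 8)*(30 - 6*(-4 - 1)) + 23 = -134*(30 - 6*(-5)) + 23 = -134*(30 + 30) + 23 = -134*60 + 23 = -8040 + 23 = -8017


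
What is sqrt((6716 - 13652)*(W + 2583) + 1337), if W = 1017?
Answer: I*sqrt(24968263) ≈ 4996.8*I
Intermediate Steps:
sqrt((6716 - 13652)*(W + 2583) + 1337) = sqrt((6716 - 13652)*(1017 + 2583) + 1337) = sqrt(-6936*3600 + 1337) = sqrt(-24969600 + 1337) = sqrt(-24968263) = I*sqrt(24968263)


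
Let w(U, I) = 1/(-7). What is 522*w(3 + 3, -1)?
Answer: -522/7 ≈ -74.571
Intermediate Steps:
w(U, I) = -1/7
522*w(3 + 3, -1) = 522*(-1/7) = -522/7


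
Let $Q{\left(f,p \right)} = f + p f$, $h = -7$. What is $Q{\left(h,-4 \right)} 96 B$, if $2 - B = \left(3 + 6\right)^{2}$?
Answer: $-159264$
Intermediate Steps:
$B = -79$ ($B = 2 - \left(3 + 6\right)^{2} = 2 - 9^{2} = 2 - 81 = -79$)
$Q{\left(f,p \right)} = f + f p$
$Q{\left(h,-4 \right)} 96 B = - 7 \left(1 - 4\right) 96 \left(-79\right) = \left(-7\right) \left(-3\right) 96 \left(-79\right) = 21 \cdot 96 \left(-79\right) = 2016 \left(-79\right) = -159264$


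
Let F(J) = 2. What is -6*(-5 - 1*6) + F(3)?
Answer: 68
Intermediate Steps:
-6*(-5 - 1*6) + F(3) = -6*(-5 - 1*6) + 2 = -6*(-5 - 6) + 2 = -6*(-11) + 2 = 66 + 2 = 68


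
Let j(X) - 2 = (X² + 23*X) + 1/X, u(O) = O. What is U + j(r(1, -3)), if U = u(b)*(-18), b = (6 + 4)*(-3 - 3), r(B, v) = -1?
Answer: 1059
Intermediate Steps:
b = -60 (b = 10*(-6) = -60)
U = 1080 (U = -60*(-18) = 1080)
j(X) = 2 + 1/X + X² + 23*X (j(X) = 2 + ((X² + 23*X) + 1/X) = 2 + (1/X + X² + 23*X) = 2 + 1/X + X² + 23*X)
U + j(r(1, -3)) = 1080 + (2 + 1/(-1) + (-1)² + 23*(-1)) = 1080 + (2 - 1 + 1 - 23) = 1080 - 21 = 1059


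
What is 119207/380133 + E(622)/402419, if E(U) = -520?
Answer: 47773492573/152972741727 ≈ 0.31230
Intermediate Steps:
119207/380133 + E(622)/402419 = 119207/380133 - 520/402419 = 47773492573/152972741727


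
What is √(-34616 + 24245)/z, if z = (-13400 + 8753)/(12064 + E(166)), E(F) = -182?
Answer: -11882*I*√10371/4647 ≈ -260.39*I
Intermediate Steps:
z = -4647/11882 (z = (-13400 + 8753)/(12064 - 182) = -4647/11882 ≈ -0.39110)
√(-34616 + 24245)/z = √(-34616 + 24245)/(-4647/11882) = √(-10371)*(-11882/4647) = (I*√10371)*(-11882/4647) = -11882*I*√10371/4647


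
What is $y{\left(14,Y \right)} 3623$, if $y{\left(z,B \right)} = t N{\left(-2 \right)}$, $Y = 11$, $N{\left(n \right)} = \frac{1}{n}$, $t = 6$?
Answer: $-10869$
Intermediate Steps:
$y{\left(z,B \right)} = -3$ ($y{\left(z,B \right)} = \frac{6}{-2} = 6 \left(- \frac{1}{2}\right) = -3$)
$y{\left(14,Y \right)} 3623 = \left(-3\right) 3623 = -10869$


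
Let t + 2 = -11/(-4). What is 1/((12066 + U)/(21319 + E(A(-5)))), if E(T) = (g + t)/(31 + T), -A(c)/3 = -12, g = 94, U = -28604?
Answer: -5713871/4432184 ≈ -1.2892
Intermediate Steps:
A(c) = 36 (A(c) = -3*(-12) = 36)
t = ¾ (t = -2 - 11/(-4) = -2 - 11*(-¼) = -2 + 11/4 = ¾ ≈ 0.75000)
E(T) = 379/(4*(31 + T)) (E(T) = (94 + ¾)/(31 + T) = 379/(4*(31 + T)))
1/((12066 + U)/(21319 + E(A(-5)))) = 1/((12066 - 28604)/(21319 + 379/(4*(31 + 36)))) = 1/(-16538/(21319 + (379/4)/67)) = 1/(-16538/(21319 + (379/4)*(1/67))) = 1/(-16538/(21319 + 379/268)) = 1/(-16538/5713871/268) = 1/(-16538*268/5713871) = 1/(-4432184/5713871) = -5713871/4432184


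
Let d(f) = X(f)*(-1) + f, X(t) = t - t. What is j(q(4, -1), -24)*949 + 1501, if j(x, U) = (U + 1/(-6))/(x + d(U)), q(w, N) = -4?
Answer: 389773/168 ≈ 2320.1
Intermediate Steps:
X(t) = 0
d(f) = f (d(f) = 0*(-1) + f = 0 + f = f)
j(x, U) = (-⅙ + U)/(U + x) (j(x, U) = (U + 1/(-6))/(x + U) = (U - ⅙)/(U + x) = (-⅙ + U)/(U + x))
j(q(4, -1), -24)*949 + 1501 = ((-⅙ - 24)/(-24 - 4))*949 + 1501 = (-145/6/(-28))*949 + 1501 = -1/28*(-145/6)*949 + 1501 = (145/168)*949 + 1501 = 137605/168 + 1501 = 389773/168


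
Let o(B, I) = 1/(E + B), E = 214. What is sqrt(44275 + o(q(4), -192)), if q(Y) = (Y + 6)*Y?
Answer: 3*sqrt(317382906)/254 ≈ 210.42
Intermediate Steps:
q(Y) = Y*(6 + Y) (q(Y) = (6 + Y)*Y = Y*(6 + Y))
o(B, I) = 1/(214 + B)
sqrt(44275 + o(q(4), -192)) = sqrt(44275 + 1/(214 + 4*(6 + 4))) = sqrt(44275 + 1/(214 + 4*10)) = sqrt(44275 + 1/(214 + 40)) = sqrt(44275 + 1/254) = sqrt(11245851/254) = 3*sqrt(317382906)/254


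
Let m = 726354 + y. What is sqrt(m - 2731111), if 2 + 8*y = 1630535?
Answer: I*sqrt(28815046)/4 ≈ 1342.0*I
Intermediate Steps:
y = 1630533/8 (y = -1/4 + (1/8)*1630535 = -1/4 + 1630535/8 = 1630533/8 ≈ 2.0382e+5)
m = 7441365/8 (m = 726354 + 1630533/8 = 7441365/8 ≈ 9.3017e+5)
sqrt(m - 2731111) = sqrt(7441365/8 - 2731111) = sqrt(-14407523/8) = I*sqrt(28815046)/4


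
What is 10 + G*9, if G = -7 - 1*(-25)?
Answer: 172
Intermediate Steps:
G = 18 (G = -7 + 25 = 18)
10 + G*9 = 10 + 18*9 = 10 + 162 = 172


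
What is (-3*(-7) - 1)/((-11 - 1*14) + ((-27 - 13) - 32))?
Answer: -20/97 ≈ -0.20619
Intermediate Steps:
(-3*(-7) - 1)/((-11 - 1*14) + ((-27 - 13) - 32)) = (21 - 1)/((-11 - 14) + (-40 - 32)) = 20/(-25 - 72) = 20/(-97) = 20*(-1/97) = -20/97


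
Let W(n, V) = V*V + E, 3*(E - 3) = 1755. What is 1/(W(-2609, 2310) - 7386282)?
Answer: -1/2049594 ≈ -4.8790e-7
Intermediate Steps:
E = 588 (E = 3 + (1/3)*1755 = 3 + 585 = 588)
W(n, V) = 588 + V**2 (W(n, V) = V*V + 588 = V**2 + 588 = 588 + V**2)
1/(W(-2609, 2310) - 7386282) = 1/((588 + 2310**2) - 7386282) = 1/((588 + 5336100) - 7386282) = 1/(5336688 - 7386282) = 1/(-2049594) = -1/2049594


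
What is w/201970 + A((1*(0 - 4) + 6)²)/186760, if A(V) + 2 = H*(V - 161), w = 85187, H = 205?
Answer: 940871573/3771991720 ≈ 0.24944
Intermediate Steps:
A(V) = -33007 + 205*V (A(V) = -2 + 205*(V - 161) = -2 + 205*(-161 + V) = -2 + (-33005 + 205*V) = -33007 + 205*V)
w/201970 + A((1*(0 - 4) + 6)²)/186760 = 85187/201970 + (-33007 + 205*(1*(0 - 4) + 6)²)/186760 = 85187*(1/201970) + (-33007 + 205*(1*(-4) + 6)²)*(1/186760) = 85187/201970 + (-33007 + 205*(-4 + 6)²)*(1/186760) = 85187/201970 + (-33007 + 205*2²)*(1/186760) = 85187/201970 + (-33007 + 205*4)*(1/186760) = 85187/201970 + (-33007 + 820)*(1/186760) = 85187/201970 - 32187*1/186760 = 85187/201970 - 32187/186760 = 940871573/3771991720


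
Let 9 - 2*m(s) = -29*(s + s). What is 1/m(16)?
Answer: 2/937 ≈ 0.0021345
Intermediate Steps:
m(s) = 9/2 + 29*s (m(s) = 9/2 - (-29)*(s + s)/2 = 9/2 - (-29)*2*s/2 = 9/2 - (-29)*s = 9/2 + 29*s)
1/m(16) = 1/(9/2 + 29*16) = 1/(9/2 + 464) = 1/(937/2) = 2/937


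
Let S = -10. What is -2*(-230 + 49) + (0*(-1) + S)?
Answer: 352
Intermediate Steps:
-2*(-230 + 49) + (0*(-1) + S) = -2*(-230 + 49) + (0*(-1) - 10) = -2*(-181) + (0 - 10) = 362 - 10 = 352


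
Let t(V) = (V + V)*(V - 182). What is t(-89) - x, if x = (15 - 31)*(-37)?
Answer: 47646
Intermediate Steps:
t(V) = 2*V*(-182 + V) (t(V) = (2*V)*(-182 + V) = 2*V*(-182 + V))
x = 592 (x = -16*(-37) = 592)
t(-89) - x = 2*(-89)*(-182 - 89) - 1*592 = 2*(-89)*(-271) - 592 = 48238 - 592 = 47646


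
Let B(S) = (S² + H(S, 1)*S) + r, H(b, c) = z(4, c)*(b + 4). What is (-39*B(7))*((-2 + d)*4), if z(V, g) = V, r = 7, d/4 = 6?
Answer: -1249248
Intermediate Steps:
d = 24 (d = 4*6 = 24)
H(b, c) = 16 + 4*b (H(b, c) = 4*(b + 4) = 4*(4 + b) = 16 + 4*b)
B(S) = 7 + S² + S*(16 + 4*S) (B(S) = (S² + (16 + 4*S)*S) + 7 = (S² + S*(16 + 4*S)) + 7 = 7 + S² + S*(16 + 4*S))
(-39*B(7))*((-2 + d)*4) = (-39*(7 + 5*7² + 16*7))*((-2 + 24)*4) = (-39*(7 + 5*49 + 112))*(22*4) = -39*(7 + 245 + 112)*88 = -39*364*88 = -14196*88 = -1249248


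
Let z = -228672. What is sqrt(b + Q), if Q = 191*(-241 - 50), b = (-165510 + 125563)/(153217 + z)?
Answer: 2*I*sqrt(79111255176410)/75455 ≈ 235.76*I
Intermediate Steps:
b = 39947/75455 (b = (-165510 + 125563)/(153217 - 228672) = -39947/(-75455) = -39947*(-1/75455) = 39947/75455 ≈ 0.52942)
Q = -55581 (Q = 191*(-291) = -55581)
sqrt(b + Q) = sqrt(39947/75455 - 55581) = sqrt(-4193824408/75455) = 2*I*sqrt(79111255176410)/75455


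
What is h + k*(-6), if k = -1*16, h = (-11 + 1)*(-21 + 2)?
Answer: 286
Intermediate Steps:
h = 190 (h = -10*(-19) = 190)
k = -16
h + k*(-6) = 190 - 16*(-6) = 190 + 96 = 286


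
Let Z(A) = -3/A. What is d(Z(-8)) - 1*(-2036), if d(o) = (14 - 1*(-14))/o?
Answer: 6332/3 ≈ 2110.7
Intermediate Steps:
d(o) = 28/o (d(o) = (14 + 14)/o = 28/o)
d(Z(-8)) - 1*(-2036) = 28/((-3/(-8))) - 1*(-2036) = 28/((-3*(-⅛))) + 2036 = 28/(3/8) + 2036 = 28*(8/3) + 2036 = 224/3 + 2036 = 6332/3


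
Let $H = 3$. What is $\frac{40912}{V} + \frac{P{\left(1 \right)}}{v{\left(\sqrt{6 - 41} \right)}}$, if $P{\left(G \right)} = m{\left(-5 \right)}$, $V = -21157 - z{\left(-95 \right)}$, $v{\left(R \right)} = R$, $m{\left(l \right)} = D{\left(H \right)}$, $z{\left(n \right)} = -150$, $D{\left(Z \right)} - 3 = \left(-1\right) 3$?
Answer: $- \frac{40912}{21007} \approx -1.9475$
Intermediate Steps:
$D{\left(Z \right)} = 0$ ($D{\left(Z \right)} = 3 - 3 = 0$)
$m{\left(l \right)} = 0$
$V = -21007$ ($V = -21157 - -150 = -21157 + 150 = -21007$)
$P{\left(G \right)} = 0$
$\frac{40912}{V} + \frac{P{\left(1 \right)}}{v{\left(\sqrt{6 - 41} \right)}} = \frac{40912}{-21007} + \frac{0}{\sqrt{6 - 41}} = 40912 \left(- \frac{1}{21007}\right) + \frac{0}{\sqrt{-35}} = - \frac{40912}{21007} + \frac{0}{i \sqrt{35}} = - \frac{40912}{21007} + 0 \left(- \frac{i \sqrt{35}}{35}\right) = - \frac{40912}{21007} + 0 = - \frac{40912}{21007}$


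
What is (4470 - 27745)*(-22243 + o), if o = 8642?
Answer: 316563275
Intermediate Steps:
(4470 - 27745)*(-22243 + o) = (4470 - 27745)*(-22243 + 8642) = -23275*(-13601) = 316563275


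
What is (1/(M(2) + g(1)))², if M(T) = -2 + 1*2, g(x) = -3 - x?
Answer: 1/16 ≈ 0.062500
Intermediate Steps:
M(T) = 0 (M(T) = -2 + 2 = 0)
(1/(M(2) + g(1)))² = (1/(0 + (-3 - 1*1)))² = (1/(0 + (-3 - 1)))² = (1/(0 - 4))² = (1/(-4))² = (-¼)² = 1/16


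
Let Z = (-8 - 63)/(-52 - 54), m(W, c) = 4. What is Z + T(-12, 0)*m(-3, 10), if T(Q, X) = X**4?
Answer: 71/106 ≈ 0.66981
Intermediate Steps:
Z = 71/106 (Z = -71/(-106) = -71*(-1/106) = 71/106 ≈ 0.66981)
Z + T(-12, 0)*m(-3, 10) = 71/106 + 0**4*4 = 71/106 + 0*4 = 71/106 + 0 = 71/106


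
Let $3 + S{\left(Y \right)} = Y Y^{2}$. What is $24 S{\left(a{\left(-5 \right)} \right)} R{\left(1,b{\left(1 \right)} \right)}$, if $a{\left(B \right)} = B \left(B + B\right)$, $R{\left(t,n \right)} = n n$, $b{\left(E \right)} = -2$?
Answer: $11999712$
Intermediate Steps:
$R{\left(t,n \right)} = n^{2}$
$a{\left(B \right)} = 2 B^{2}$ ($a{\left(B \right)} = B 2 B = 2 B^{2}$)
$S{\left(Y \right)} = -3 + Y^{3}$ ($S{\left(Y \right)} = -3 + Y Y^{2} = -3 + Y^{3}$)
$24 S{\left(a{\left(-5 \right)} \right)} R{\left(1,b{\left(1 \right)} \right)} = 24 \left(-3 + \left(2 \left(-5\right)^{2}\right)^{3}\right) \left(-2\right)^{2} = 24 \left(-3 + \left(2 \cdot 25\right)^{3}\right) 4 = 24 \left(-3 + 50^{3}\right) 4 = 24 \left(-3 + 125000\right) 4 = 24 \cdot 124997 \cdot 4 = 2999928 \cdot 4 = 11999712$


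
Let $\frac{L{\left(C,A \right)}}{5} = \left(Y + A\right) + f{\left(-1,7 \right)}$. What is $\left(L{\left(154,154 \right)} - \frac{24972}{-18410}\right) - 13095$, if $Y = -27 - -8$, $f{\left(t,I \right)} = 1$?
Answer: $- \frac{114267589}{9205} \approx -12414.0$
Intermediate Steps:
$Y = -19$ ($Y = -27 + 8 = -19$)
$L{\left(C,A \right)} = -90 + 5 A$ ($L{\left(C,A \right)} = 5 \left(\left(-19 + A\right) + 1\right) = 5 \left(-18 + A\right) = -90 + 5 A$)
$\left(L{\left(154,154 \right)} - \frac{24972}{-18410}\right) - 13095 = \left(\left(-90 + 5 \cdot 154\right) - \frac{24972}{-18410}\right) - 13095 = \left(\left(-90 + 770\right) - - \frac{12486}{9205}\right) - 13095 = \left(680 + \frac{12486}{9205}\right) - 13095 = \frac{6271886}{9205} - 13095 = - \frac{114267589}{9205}$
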